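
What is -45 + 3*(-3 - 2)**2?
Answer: 30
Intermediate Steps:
-45 + 3*(-3 - 2)**2 = -45 + 3*(-5)**2 = -45 + 3*25 = -45 + 75 = 30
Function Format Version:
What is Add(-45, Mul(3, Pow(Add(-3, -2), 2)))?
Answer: 30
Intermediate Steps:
Add(-45, Mul(3, Pow(Add(-3, -2), 2))) = Add(-45, Mul(3, Pow(-5, 2))) = Add(-45, Mul(3, 25)) = Add(-45, 75) = 30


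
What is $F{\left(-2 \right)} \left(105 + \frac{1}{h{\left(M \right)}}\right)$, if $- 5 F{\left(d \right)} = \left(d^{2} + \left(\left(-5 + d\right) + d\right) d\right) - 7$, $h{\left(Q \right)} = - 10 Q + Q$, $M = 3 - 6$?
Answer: $- \frac{2836}{9} \approx -315.11$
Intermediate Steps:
$M = -3$ ($M = 3 - 6 = -3$)
$h{\left(Q \right)} = - 9 Q$
$F{\left(d \right)} = \frac{7}{5} - \frac{d^{2}}{5} - \frac{d \left(-5 + 2 d\right)}{5}$ ($F{\left(d \right)} = - \frac{\left(d^{2} + \left(\left(-5 + d\right) + d\right) d\right) - 7}{5} = - \frac{\left(d^{2} + \left(-5 + 2 d\right) d\right) - 7}{5} = - \frac{\left(d^{2} + d \left(-5 + 2 d\right)\right) - 7}{5} = - \frac{-7 + d^{2} + d \left(-5 + 2 d\right)}{5} = \frac{7}{5} - \frac{d^{2}}{5} - \frac{d \left(-5 + 2 d\right)}{5}$)
$F{\left(-2 \right)} \left(105 + \frac{1}{h{\left(M \right)}}\right) = \left(\frac{7}{5} - 2 - \frac{3 \left(-2\right)^{2}}{5}\right) \left(105 + \frac{1}{\left(-9\right) \left(-3\right)}\right) = \left(\frac{7}{5} - 2 - \frac{12}{5}\right) \left(105 + \frac{1}{27}\right) = \left(-3\right) \frac{2836}{27} = - \frac{2836}{9}$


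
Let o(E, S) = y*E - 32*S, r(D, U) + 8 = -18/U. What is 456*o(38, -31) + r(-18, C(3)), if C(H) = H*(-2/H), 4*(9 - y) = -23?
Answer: 707941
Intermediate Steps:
y = 59/4 (y = 9 - ¼*(-23) = 9 + 23/4 = 59/4 ≈ 14.750)
C(H) = -2
r(D, U) = -8 - 18/U
o(E, S) = -32*S + 59*E/4 (o(E, S) = 59*E/4 - 32*S = -32*S + 59*E/4)
456*o(38, -31) + r(-18, C(3)) = 456*(-32*(-31) + (59/4)*38) + (-8 - 18/(-2)) = 456*(992 + 1121/2) + (-8 - 18*(-½)) = 456*(3105/2) + (-8 + 9) = 707940 + 1 = 707941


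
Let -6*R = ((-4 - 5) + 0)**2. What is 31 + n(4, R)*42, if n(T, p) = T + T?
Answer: 367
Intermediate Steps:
R = -27/2 (R = -((-4 - 5) + 0)**2/6 = -(-9 + 0)**2/6 = -1/6*(-9)**2 = -1/6*81 = -27/2 ≈ -13.500)
n(T, p) = 2*T
31 + n(4, R)*42 = 31 + (2*4)*42 = 31 + 8*42 = 31 + 336 = 367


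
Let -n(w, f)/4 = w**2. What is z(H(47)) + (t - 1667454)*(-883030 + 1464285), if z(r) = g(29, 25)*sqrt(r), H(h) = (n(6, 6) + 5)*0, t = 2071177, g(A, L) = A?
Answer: 234666012365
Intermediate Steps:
n(w, f) = -4*w**2
H(h) = 0 (H(h) = (-4*6**2 + 5)*0 = (-4*36 + 5)*0 = (-144 + 5)*0 = -139*0 = 0)
z(r) = 29*sqrt(r)
z(H(47)) + (t - 1667454)*(-883030 + 1464285) = 29*sqrt(0) + (2071177 - 1667454)*(-883030 + 1464285) = 29*0 + 403723*581255 = 0 + 234666012365 = 234666012365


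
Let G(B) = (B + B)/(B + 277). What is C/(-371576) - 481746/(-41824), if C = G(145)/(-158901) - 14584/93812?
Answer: 8797378851735506510447/763766714679489372912 ≈ 11.518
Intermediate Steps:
G(B) = 2*B/(277 + B) (G(B) = (2*B)/(277 + B) = 2*B/(277 + B))
C = -122246893391/786334787283 (C = (2*145/(277 + 145))/(-158901) - 14584/93812 = (2*145/422)*(-1/158901) - 14584*1/93812 = (2*145*(1/422))*(-1/158901) - 3646/23453 = (145/211)*(-1/158901) - 3646/23453 = -145/33528111 - 3646/23453 = -122246893391/786334787283 ≈ -0.15546)
C/(-371576) - 481746/(-41824) = -122246893391/786334787283/(-371576) - 481746/(-41824) = -122246893391/786334787283*(-1/371576) - 481746*(-1/41824) = 122246893391/292183134919468008 + 240873/20912 = 8797378851735506510447/763766714679489372912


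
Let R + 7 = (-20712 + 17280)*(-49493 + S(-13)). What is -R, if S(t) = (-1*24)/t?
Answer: -169853633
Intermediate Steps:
S(t) = -24/t
R = 169853633 (R = -7 + (-20712 + 17280)*(-49493 - 24/(-13)) = -7 - 3432*(-49493 - 24*(-1/13)) = -7 - 3432*(-49493 + 24/13) = -7 - 3432*(-643385/13) = -7 + 169853640 = 169853633)
-R = -1*169853633 = -169853633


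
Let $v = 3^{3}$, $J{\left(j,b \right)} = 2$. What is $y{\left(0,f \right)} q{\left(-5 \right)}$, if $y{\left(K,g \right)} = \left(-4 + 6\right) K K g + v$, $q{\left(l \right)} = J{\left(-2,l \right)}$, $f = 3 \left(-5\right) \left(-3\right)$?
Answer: $54$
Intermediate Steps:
$f = 45$ ($f = \left(-15\right) \left(-3\right) = 45$)
$q{\left(l \right)} = 2$
$v = 27$
$y{\left(K,g \right)} = 27 + 2 g K^{2}$ ($y{\left(K,g \right)} = \left(-4 + 6\right) K K g + 27 = 2 K K g + 27 = 2 K^{2} g + 27 = 2 g K^{2} + 27 = 27 + 2 g K^{2}$)
$y{\left(0,f \right)} q{\left(-5 \right)} = \left(27 + 2 \cdot 45 \cdot 0^{2}\right) 2 = \left(27 + 2 \cdot 45 \cdot 0\right) 2 = \left(27 + 0\right) 2 = 27 \cdot 2 = 54$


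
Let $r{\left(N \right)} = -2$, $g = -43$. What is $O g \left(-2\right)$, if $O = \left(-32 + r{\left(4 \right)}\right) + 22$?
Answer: $-1032$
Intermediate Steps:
$O = -12$ ($O = \left(-32 - 2\right) + 22 = -34 + 22 = -12$)
$O g \left(-2\right) = \left(-12\right) \left(-43\right) \left(-2\right) = 516 \left(-2\right) = -1032$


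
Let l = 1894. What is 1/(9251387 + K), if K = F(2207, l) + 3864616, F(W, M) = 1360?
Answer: 1/13117363 ≈ 7.6235e-8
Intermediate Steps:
K = 3865976 (K = 1360 + 3864616 = 3865976)
1/(9251387 + K) = 1/(9251387 + 3865976) = 1/13117363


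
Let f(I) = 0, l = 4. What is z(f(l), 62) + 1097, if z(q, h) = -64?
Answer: 1033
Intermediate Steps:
z(f(l), 62) + 1097 = -64 + 1097 = 1033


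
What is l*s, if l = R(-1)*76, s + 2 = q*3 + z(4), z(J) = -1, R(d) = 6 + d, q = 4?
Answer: 3420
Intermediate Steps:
s = 9 (s = -2 + (4*3 - 1) = -2 + (12 - 1) = -2 + 11 = 9)
l = 380 (l = (6 - 1)*76 = 5*76 = 380)
l*s = 380*9 = 3420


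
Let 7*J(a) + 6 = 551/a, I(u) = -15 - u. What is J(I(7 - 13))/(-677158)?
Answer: 605/42660954 ≈ 1.4182e-5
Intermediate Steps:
J(a) = -6/7 + 551/(7*a) (J(a) = -6/7 + (551/a)/7 = -6/7 + 551/(7*a))
J(I(7 - 13))/(-677158) = ((551 - 6*(-15 - (7 - 13)))/(7*(-15 - (7 - 13))))/(-677158) = ((551 - 6*(-15 - 1*(-6)))/(7*(-15 - 1*(-6))))*(-1/677158) = ((551 - 6*(-15 + 6))/(7*(-15 + 6)))*(-1/677158) = ((⅐)*(551 - 6*(-9))/(-9))*(-1/677158) = ((⅐)*(-⅑)*(551 + 54))*(-1/677158) = ((⅐)*(-⅑)*605)*(-1/677158) = -605/63*(-1/677158) = 605/42660954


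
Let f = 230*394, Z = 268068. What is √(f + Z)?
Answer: 4*√22418 ≈ 598.91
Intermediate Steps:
f = 90620
√(f + Z) = √(90620 + 268068) = √358688 = 4*√22418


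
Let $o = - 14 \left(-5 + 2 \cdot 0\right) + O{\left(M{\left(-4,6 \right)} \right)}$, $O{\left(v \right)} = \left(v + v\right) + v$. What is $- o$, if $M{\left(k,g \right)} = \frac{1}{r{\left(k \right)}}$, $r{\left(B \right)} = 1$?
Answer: $-73$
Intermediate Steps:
$M{\left(k,g \right)} = 1$ ($M{\left(k,g \right)} = 1^{-1} = 1$)
$O{\left(v \right)} = 3 v$ ($O{\left(v \right)} = 2 v + v = 3 v$)
$o = 73$ ($o = - 14 \left(-5 + 2 \cdot 0\right) + 3 \cdot 1 = - 14 \left(-5 + 0\right) + 3 = \left(-14\right) \left(-5\right) + 3 = 70 + 3 = 73$)
$- o = \left(-1\right) 73 = -73$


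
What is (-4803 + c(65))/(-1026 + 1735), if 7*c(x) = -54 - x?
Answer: -4820/709 ≈ -6.7983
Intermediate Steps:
c(x) = -54/7 - x/7 (c(x) = (-54 - x)/7 = -54/7 - x/7)
(-4803 + c(65))/(-1026 + 1735) = (-4803 + (-54/7 - 1/7*65))/(-1026 + 1735) = (-4803 + (-54/7 - 65/7))/709 = (-4803 - 17)*(1/709) = -4820*1/709 = -4820/709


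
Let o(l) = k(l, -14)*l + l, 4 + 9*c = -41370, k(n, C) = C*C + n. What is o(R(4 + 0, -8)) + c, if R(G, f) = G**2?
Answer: -10702/9 ≈ -1189.1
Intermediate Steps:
k(n, C) = n + C**2 (k(n, C) = C**2 + n = n + C**2)
c = -41374/9 (c = -4/9 + (1/9)*(-41370) = -4/9 - 13790/3 = -41374/9 ≈ -4597.1)
o(l) = l + l*(196 + l) (o(l) = (l + (-14)**2)*l + l = (l + 196)*l + l = (196 + l)*l + l = l*(196 + l) + l = l + l*(196 + l))
o(R(4 + 0, -8)) + c = (4 + 0)**2*(197 + (4 + 0)**2) - 41374/9 = 4**2*(197 + 4**2) - 41374/9 = 16*(197 + 16) - 41374/9 = 16*213 - 41374/9 = 3408 - 41374/9 = -10702/9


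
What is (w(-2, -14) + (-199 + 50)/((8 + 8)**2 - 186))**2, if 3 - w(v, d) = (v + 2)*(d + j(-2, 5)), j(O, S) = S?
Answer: 3721/4900 ≈ 0.75939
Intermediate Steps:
w(v, d) = 3 - (2 + v)*(5 + d) (w(v, d) = 3 - (v + 2)*(d + 5) = 3 - (2 + v)*(5 + d))
(w(-2, -14) + (-199 + 50)/((8 + 8)**2 - 186))**2 = ((-7 - 5*(-2) - 2*(-14) - 1*(-14)*(-2)) + (-199 + 50)/((8 + 8)**2 - 186))**2 = ((-7 + 10 + 28 - 28) - 149/(16**2 - 186))**2 = (3 - 149/(256 - 186))**2 = (3 - 149/70)**2 = (61/70)**2 = 3721/4900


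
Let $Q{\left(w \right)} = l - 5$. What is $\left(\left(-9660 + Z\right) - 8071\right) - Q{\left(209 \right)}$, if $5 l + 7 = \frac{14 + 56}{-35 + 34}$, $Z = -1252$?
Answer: $- \frac{94813}{5} \approx -18963.0$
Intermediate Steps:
$l = - \frac{77}{5}$ ($l = - \frac{7}{5} + \frac{\left(14 + 56\right) \frac{1}{-35 + 34}}{5} = - \frac{7}{5} + \frac{70 \frac{1}{-1}}{5} = - \frac{7}{5} + \frac{70 \left(-1\right)}{5} = - \frac{7}{5} + \frac{1}{5} \left(-70\right) = - \frac{7}{5} - 14 = - \frac{77}{5} \approx -15.4$)
$Q{\left(w \right)} = - \frac{102}{5}$ ($Q{\left(w \right)} = - \frac{77}{5} - 5 = - \frac{102}{5}$)
$\left(\left(-9660 + Z\right) - 8071\right) - Q{\left(209 \right)} = \left(\left(-9660 - 1252\right) - 8071\right) - - \frac{102}{5} = \left(-10912 - 8071\right) + \frac{102}{5} = -18983 + \frac{102}{5} = - \frac{94813}{5}$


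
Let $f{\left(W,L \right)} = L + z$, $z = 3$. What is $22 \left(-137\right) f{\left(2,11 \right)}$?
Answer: $-42196$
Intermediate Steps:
$f{\left(W,L \right)} = 3 + L$ ($f{\left(W,L \right)} = L + 3 = 3 + L$)
$22 \left(-137\right) f{\left(2,11 \right)} = 22 \left(-137\right) \left(3 + 11\right) = \left(-3014\right) 14 = -42196$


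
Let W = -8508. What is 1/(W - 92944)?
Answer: -1/101452 ≈ -9.8569e-6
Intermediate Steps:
1/(W - 92944) = 1/(-8508 - 92944) = 1/(-101452) = -1/101452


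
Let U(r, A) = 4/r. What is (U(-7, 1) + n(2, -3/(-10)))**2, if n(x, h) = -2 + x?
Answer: 16/49 ≈ 0.32653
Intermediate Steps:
(U(-7, 1) + n(2, -3/(-10)))**2 = (4/(-7) + (-2 + 2))**2 = (4*(-1/7) + 0)**2 = (-4/7 + 0)**2 = (-4/7)**2 = 16/49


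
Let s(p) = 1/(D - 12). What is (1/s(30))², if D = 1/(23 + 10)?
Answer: 156025/1089 ≈ 143.27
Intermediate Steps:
D = 1/33 ≈ 0.030303
s(p) = -33/395 (s(p) = 1/(1/33 - 12) = 1/(-395/33) = -33/395)
(1/s(30))² = (1/(-33/395))² = (-395/33)² = 156025/1089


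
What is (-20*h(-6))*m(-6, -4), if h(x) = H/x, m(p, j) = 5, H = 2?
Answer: 100/3 ≈ 33.333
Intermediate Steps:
h(x) = 2/x
(-20*h(-6))*m(-6, -4) = -40/(-6)*5 = -40*(-1)/6*5 = -20*(-1/3)*5 = (20/3)*5 = 100/3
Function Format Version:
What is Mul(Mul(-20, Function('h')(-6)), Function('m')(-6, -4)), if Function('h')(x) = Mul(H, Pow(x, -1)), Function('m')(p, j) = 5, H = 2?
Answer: Rational(100, 3) ≈ 33.333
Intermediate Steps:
Function('h')(x) = Mul(2, Pow(x, -1))
Mul(Mul(-20, Function('h')(-6)), Function('m')(-6, -4)) = Mul(Mul(-20, Mul(2, Pow(-6, -1))), 5) = Mul(Mul(-20, Mul(2, Rational(-1, 6))), 5) = Mul(Mul(-20, Rational(-1, 3)), 5) = Mul(Rational(20, 3), 5) = Rational(100, 3)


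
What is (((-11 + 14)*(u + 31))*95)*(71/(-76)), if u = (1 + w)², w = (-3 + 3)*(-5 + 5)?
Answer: -8520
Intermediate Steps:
w = 0 (w = 0*0 = 0)
u = 1 (u = (1 + 0)² = 1² = 1)
(((-11 + 14)*(u + 31))*95)*(71/(-76)) = (((-11 + 14)*(1 + 31))*95)*(71/(-76)) = ((3*32)*95)*(71*(-1/76)) = (96*95)*(-71/76) = 9120*(-71/76) = -8520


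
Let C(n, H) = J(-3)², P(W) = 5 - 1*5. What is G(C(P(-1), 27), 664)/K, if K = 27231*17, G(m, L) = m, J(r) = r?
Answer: 3/154309 ≈ 1.9442e-5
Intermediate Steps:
P(W) = 0 (P(W) = 5 - 5 = 0)
C(n, H) = 9 (C(n, H) = (-3)² = 9)
K = 462927
G(C(P(-1), 27), 664)/K = 9/462927 = 9*(1/462927) = 3/154309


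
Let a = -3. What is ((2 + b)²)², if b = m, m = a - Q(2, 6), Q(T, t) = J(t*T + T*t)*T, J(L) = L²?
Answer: 1767328289281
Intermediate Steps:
Q(T, t) = 4*T³*t² (Q(T, t) = (t*T + T*t)²*T = (T*t + T*t)²*T = (2*T*t)²*T = (4*T²*t²)*T = 4*T³*t²)
m = -1155 (m = -3 - 4*2³*6² = -3 - 4*8*36 = -3 - 1*1152 = -3 - 1152 = -1155)
b = -1155
((2 + b)²)² = ((2 - 1155)²)² = ((-1153)²)² = 1329409² = 1767328289281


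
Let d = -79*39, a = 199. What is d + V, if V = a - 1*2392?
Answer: -5274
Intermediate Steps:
d = -3081
V = -2193 (V = 199 - 1*2392 = 199 - 2392 = -2193)
d + V = -3081 - 2193 = -5274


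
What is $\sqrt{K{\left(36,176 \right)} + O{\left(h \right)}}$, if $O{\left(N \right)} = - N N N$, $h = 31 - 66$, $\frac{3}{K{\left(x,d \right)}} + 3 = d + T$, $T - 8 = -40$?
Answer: $\frac{\sqrt{94710922}}{47} \approx 207.06$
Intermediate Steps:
$T = -32$ ($T = 8 - 40 = -32$)
$K{\left(x,d \right)} = \frac{3}{-35 + d}$ ($K{\left(x,d \right)} = \frac{3}{-3 + \left(d - 32\right)} = \frac{3}{-3 + \left(-32 + d\right)} = \frac{3}{-35 + d}$)
$h = -35$
$O{\left(N \right)} = - N^{3}$ ($O{\left(N \right)} = - N^{2} N = - N^{3}$)
$\sqrt{K{\left(36,176 \right)} + O{\left(h \right)}} = \sqrt{\frac{3}{-35 + 176} - \left(-35\right)^{3}} = \sqrt{\frac{3}{141} - -42875} = \sqrt{3 \cdot \frac{1}{141} + 42875} = \sqrt{\frac{1}{47} + 42875} = \sqrt{\frac{2015126}{47}} = \frac{\sqrt{94710922}}{47}$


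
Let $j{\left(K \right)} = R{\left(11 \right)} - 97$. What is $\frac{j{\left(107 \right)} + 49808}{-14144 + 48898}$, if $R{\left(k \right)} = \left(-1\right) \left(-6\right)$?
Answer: $\frac{49717}{34754} \approx 1.4305$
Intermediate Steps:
$R{\left(k \right)} = 6$
$j{\left(K \right)} = -91$ ($j{\left(K \right)} = 6 - 97 = -91$)
$\frac{j{\left(107 \right)} + 49808}{-14144 + 48898} = \frac{-91 + 49808}{-14144 + 48898} = \frac{49717}{34754}$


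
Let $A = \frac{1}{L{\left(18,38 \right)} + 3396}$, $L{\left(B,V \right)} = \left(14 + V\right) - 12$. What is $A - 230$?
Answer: $- \frac{790279}{3436} \approx -230.0$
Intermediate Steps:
$L{\left(B,V \right)} = 2 + V$
$A = \frac{1}{3436}$ ($A = \frac{1}{\left(2 + 38\right) + 3396} = \frac{1}{40 + 3396} = \frac{1}{3436} \approx 0.00029104$)
$A - 230 = \frac{1}{3436} - 230 = - \frac{790279}{3436}$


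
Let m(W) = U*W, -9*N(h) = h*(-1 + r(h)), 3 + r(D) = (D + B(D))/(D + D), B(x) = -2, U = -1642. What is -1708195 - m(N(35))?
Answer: -15170968/9 ≈ -1.6857e+6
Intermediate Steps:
r(D) = -3 + (-2 + D)/(2*D) (r(D) = -3 + (D - 2)/(D + D) = -3 + (-2 + D)/((2*D)) = -3 + (-2 + D)*(1/(2*D)) = -3 + (-2 + D)/(2*D))
N(h) = -h*(-7/2 - 1/h)/9 (N(h) = -h*(-1 + (-5/2 - 1/h))/9 = -h*(-7/2 - 1/h)/9)
m(W) = -1642*W
-1708195 - m(N(35)) = -1708195 - (-1642)*(⅑ + (7/18)*35) = -1708195 - (-1642)*(⅑ + 245/18) = -1708195 - (-1642)*247/18 = -1708195 - 1*(-202787/9) = -1708195 + 202787/9 = -15170968/9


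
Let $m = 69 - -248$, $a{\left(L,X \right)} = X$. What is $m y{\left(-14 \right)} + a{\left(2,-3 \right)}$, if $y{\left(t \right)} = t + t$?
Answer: $-8879$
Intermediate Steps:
$m = 317$ ($m = 69 + 248 = 317$)
$y{\left(t \right)} = 2 t$
$m y{\left(-14 \right)} + a{\left(2,-3 \right)} = 317 \cdot 2 \left(-14\right) - 3 = 317 \left(-28\right) - 3 = -8876 - 3 = -8879$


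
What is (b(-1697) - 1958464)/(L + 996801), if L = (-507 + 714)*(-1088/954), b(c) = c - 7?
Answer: -103888904/52817941 ≈ -1.9669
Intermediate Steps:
b(c) = -7 + c
L = -12512/53 (L = 207*(-1088*1/954) = 207*(-544/477) = -12512/53 ≈ -236.08)
(b(-1697) - 1958464)/(L + 996801) = ((-7 - 1697) - 1958464)/(-12512/53 + 996801) = (-1704 - 1958464)/(52817941/53) = -1960168*53/52817941 = -103888904/52817941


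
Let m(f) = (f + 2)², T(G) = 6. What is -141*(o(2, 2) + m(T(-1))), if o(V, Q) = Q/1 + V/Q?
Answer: -9447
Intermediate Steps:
o(V, Q) = Q + V/Q (o(V, Q) = Q*1 + V/Q = Q + V/Q)
m(f) = (2 + f)²
-141*(o(2, 2) + m(T(-1))) = -141*((2 + 2/2) + (2 + 6)²) = -141*((2 + 2*(½)) + 8²) = -141*((2 + 1) + 64) = -141*(3 + 64) = -141*67 = -9447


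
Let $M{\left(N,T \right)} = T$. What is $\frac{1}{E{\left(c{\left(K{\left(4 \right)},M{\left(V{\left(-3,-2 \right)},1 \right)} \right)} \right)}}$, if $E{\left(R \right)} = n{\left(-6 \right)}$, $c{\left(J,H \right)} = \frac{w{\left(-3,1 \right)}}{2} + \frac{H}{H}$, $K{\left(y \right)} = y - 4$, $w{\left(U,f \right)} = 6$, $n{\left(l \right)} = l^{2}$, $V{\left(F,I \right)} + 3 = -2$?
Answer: $\frac{1}{36} \approx 0.027778$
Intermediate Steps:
$V{\left(F,I \right)} = -5$ ($V{\left(F,I \right)} = -3 - 2 = -5$)
$K{\left(y \right)} = -4 + y$ ($K{\left(y \right)} = y - 4 = -4 + y$)
$c{\left(J,H \right)} = 4$ ($c{\left(J,H \right)} = \frac{6}{2} + \frac{H}{H} = 6 \cdot \frac{1}{2} + 1 = 3 + 1 = 4$)
$E{\left(R \right)} = 36$ ($E{\left(R \right)} = \left(-6\right)^{2} = 36$)
$\frac{1}{E{\left(c{\left(K{\left(4 \right)},M{\left(V{\left(-3,-2 \right)},1 \right)} \right)} \right)}} = \frac{1}{36}$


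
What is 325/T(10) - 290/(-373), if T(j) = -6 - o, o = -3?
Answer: -120355/1119 ≈ -107.56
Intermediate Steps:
T(j) = -3 (T(j) = -6 - 1*(-3) = -6 + 3 = -3)
325/T(10) - 290/(-373) = 325/(-3) - 290/(-373) = 325*(-⅓) - 290*(-1/373) = -325/3 + 290/373 = -120355/1119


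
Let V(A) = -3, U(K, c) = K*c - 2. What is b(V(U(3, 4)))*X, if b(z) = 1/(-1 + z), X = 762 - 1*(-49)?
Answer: -811/4 ≈ -202.75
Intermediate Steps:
X = 811 (X = 762 + 49 = 811)
U(K, c) = -2 + K*c
b(V(U(3, 4)))*X = 811/(-1 - 3) = 811/(-4) = -¼*811 = -811/4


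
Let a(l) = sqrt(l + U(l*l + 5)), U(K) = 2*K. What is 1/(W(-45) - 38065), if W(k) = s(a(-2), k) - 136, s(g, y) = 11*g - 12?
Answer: -1/38169 ≈ -2.6199e-5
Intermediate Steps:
a(l) = sqrt(10 + l + 2*l**2) (a(l) = sqrt(l + 2*(l*l + 5)) = sqrt(l + 2*(l**2 + 5)) = sqrt(l + 2*(5 + l**2)) = sqrt(l + (10 + 2*l**2)) = sqrt(10 + l + 2*l**2))
s(g, y) = -12 + 11*g
W(k) = -104 (W(k) = (-12 + 11*sqrt(10 - 2 + 2*(-2)**2)) - 136 = (-12 + 11*sqrt(10 - 2 + 2*4)) - 136 = (-12 + 11*sqrt(10 - 2 + 8)) - 136 = (-12 + 11*sqrt(16)) - 136 = (-12 + 11*4) - 136 = (-12 + 44) - 136 = 32 - 136 = -104)
1/(W(-45) - 38065) = 1/(-104 - 38065) = 1/(-38169) = -1/38169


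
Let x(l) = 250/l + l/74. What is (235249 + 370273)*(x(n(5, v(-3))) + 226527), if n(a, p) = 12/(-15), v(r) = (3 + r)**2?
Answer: 25340902235721/185 ≈ 1.3698e+11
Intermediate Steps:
n(a, p) = -4/5 (n(a, p) = 12*(-1/15) = -4/5)
x(l) = 250/l + l/74 (x(l) = 250/l + l*(1/74) = 250/l + l/74)
(235249 + 370273)*(x(n(5, v(-3))) + 226527) = (235249 + 370273)*((250/(-4/5) + (1/74)*(-4/5)) + 226527) = 605522*((250*(-5/4) - 2/185) + 226527) = 605522*((-625/2 - 2/185) + 226527) = 605522*(-115629/370 + 226527) = 605522*(83699361/370) = 25340902235721/185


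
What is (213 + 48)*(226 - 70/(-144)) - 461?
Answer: 469215/8 ≈ 58652.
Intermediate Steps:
(213 + 48)*(226 - 70/(-144)) - 461 = 261*(226 - 70*(-1/144)) - 461 = 261*(226 + 35/72) - 461 = 261*(16307/72) - 461 = 472903/8 - 461 = 469215/8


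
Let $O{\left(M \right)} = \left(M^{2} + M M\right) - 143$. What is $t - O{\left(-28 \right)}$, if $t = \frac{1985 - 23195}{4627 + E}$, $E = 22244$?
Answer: $- \frac{12770795}{8957} \approx -1425.8$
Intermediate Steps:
$t = - \frac{7070}{8957}$ ($t = \frac{1985 - 23195}{4627 + 22244} = - \frac{21210}{26871} = \left(-21210\right) \frac{1}{26871} = - \frac{7070}{8957} \approx -0.78933$)
$O{\left(M \right)} = -143 + 2 M^{2}$ ($O{\left(M \right)} = \left(M^{2} + M^{2}\right) - 143 = 2 M^{2} - 143 = -143 + 2 M^{2}$)
$t - O{\left(-28 \right)} = - \frac{7070}{8957} - \left(-143 + 2 \left(-28\right)^{2}\right) = - \frac{7070}{8957} - \left(-143 + 2 \cdot 784\right) = - \frac{7070}{8957} - \left(-143 + 1568\right) = - \frac{7070}{8957} - 1425 = - \frac{12770795}{8957}$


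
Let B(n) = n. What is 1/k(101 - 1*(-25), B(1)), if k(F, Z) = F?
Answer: 1/126 ≈ 0.0079365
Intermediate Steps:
1/k(101 - 1*(-25), B(1)) = 1/(101 - 1*(-25)) = 1/(101 + 25) = 1/126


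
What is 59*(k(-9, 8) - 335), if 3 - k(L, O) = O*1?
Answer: -20060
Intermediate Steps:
k(L, O) = 3 - O
59*(k(-9, 8) - 335) = 59*((3 - 1*8) - 335) = 59*((3 - 8) - 335) = 59*(-5 - 335) = 59*(-340) = -20060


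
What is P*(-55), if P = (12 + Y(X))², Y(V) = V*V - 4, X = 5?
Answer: -59895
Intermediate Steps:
Y(V) = -4 + V² (Y(V) = V² - 4 = -4 + V²)
P = 1089 (P = (12 + (-4 + 5²))² = (12 + (-4 + 25))² = (12 + 21)² = 33² = 1089)
P*(-55) = 1089*(-55) = -59895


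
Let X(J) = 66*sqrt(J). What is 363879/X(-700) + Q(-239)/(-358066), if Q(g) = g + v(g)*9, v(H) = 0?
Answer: 239/358066 - 121293*I*sqrt(7)/1540 ≈ 0.00066748 - 208.38*I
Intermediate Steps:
Q(g) = g (Q(g) = g + 0*9 = g + 0 = g)
363879/X(-700) + Q(-239)/(-358066) = 363879/((66*sqrt(-700))) - 239/(-358066) = 363879/((66*(10*I*sqrt(7)))) - 239*(-1/358066) = 363879/((660*I*sqrt(7))) + 239/358066 = 363879*(-I*sqrt(7)/4620) + 239/358066 = -121293*I*sqrt(7)/1540 + 239/358066 = 239/358066 - 121293*I*sqrt(7)/1540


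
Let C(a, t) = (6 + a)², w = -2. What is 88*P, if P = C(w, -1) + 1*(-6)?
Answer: 880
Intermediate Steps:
P = 10 (P = (6 - 2)² + 1*(-6) = 4² - 6 = 16 - 6 = 10)
88*P = 88*10 = 880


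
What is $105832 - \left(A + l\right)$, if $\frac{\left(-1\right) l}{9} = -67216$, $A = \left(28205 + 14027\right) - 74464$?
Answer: $-466880$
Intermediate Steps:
$A = -32232$ ($A = 42232 - 74464 = -32232$)
$l = 604944$ ($l = \left(-9\right) \left(-67216\right) = 604944$)
$105832 - \left(A + l\right) = 105832 - \left(-32232 + 604944\right) = 105832 - 572712 = -466880$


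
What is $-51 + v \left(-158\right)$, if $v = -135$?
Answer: $21279$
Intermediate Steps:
$-51 + v \left(-158\right) = -51 - -21330 = -51 + 21330 = 21279$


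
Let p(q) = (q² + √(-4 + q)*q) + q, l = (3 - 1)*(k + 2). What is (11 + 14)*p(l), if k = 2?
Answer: 2200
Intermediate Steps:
l = 8 (l = (3 - 1)*(2 + 2) = 2*4 = 8)
p(q) = q + q² + q*√(-4 + q) (p(q) = (q² + q*√(-4 + q)) + q = q + q² + q*√(-4 + q))
(11 + 14)*p(l) = (11 + 14)*(8*(1 + 8 + √(-4 + 8))) = 25*(8*(1 + 8 + √4)) = 25*(8*(1 + 8 + 2)) = 25*(8*11) = 25*88 = 2200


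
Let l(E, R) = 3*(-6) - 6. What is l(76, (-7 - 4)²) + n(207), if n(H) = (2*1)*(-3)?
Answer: -30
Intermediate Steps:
n(H) = -6 (n(H) = 2*(-3) = -6)
l(E, R) = -24 (l(E, R) = -18 - 6 = -24)
l(76, (-7 - 4)²) + n(207) = -24 - 6 = -30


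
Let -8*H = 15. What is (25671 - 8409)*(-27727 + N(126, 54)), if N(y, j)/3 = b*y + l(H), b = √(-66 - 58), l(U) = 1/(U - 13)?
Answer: -8136658242/17 + 13050072*I*√31 ≈ -4.7863e+8 + 7.266e+7*I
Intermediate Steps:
H = -15/8 (H = -⅛*15 = -15/8 ≈ -1.8750)
l(U) = 1/(-13 + U)
b = 2*I*√31 (b = √(-124) = 2*I*√31 ≈ 11.136*I)
N(y, j) = -24/119 + 6*I*y*√31 (N(y, j) = 3*((2*I*√31)*y + 1/(-13 - 15/8)) = 3*(2*I*y*√31 + 1/(-119/8)) = 3*(2*I*y*√31 - 8/119) = 3*(-8/119 + 2*I*y*√31) = -24/119 + 6*I*y*√31)
(25671 - 8409)*(-27727 + N(126, 54)) = (25671 - 8409)*(-27727 + (-24/119 + 6*I*126*√31)) = 17262*(-27727 + (-24/119 + 756*I*√31)) = 17262*(-3299537/119 + 756*I*√31) = -8136658242/17 + 13050072*I*√31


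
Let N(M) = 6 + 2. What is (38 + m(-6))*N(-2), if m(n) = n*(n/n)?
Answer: 256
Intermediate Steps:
N(M) = 8
m(n) = n (m(n) = n*1 = n)
(38 + m(-6))*N(-2) = (38 - 6)*8 = 32*8 = 256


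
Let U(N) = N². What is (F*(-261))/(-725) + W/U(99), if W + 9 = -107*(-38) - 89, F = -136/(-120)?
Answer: 995851/1225125 ≈ 0.81286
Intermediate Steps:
F = 17/15 (F = -136*(-1/120) = 17/15 ≈ 1.1333)
W = 3968 (W = -9 + (-107*(-38) - 89) = -9 + (4066 - 89) = -9 + 3977 = 3968)
(F*(-261))/(-725) + W/U(99) = ((17/15)*(-261))/(-725) + 3968/(99²) = -1479/5*(-1/725) + 3968/9801 = 51/125 + 3968*(1/9801) = 51/125 + 3968/9801 = 995851/1225125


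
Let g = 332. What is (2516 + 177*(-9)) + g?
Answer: 1255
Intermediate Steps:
(2516 + 177*(-9)) + g = (2516 + 177*(-9)) + 332 = (2516 - 1593) + 332 = 923 + 332 = 1255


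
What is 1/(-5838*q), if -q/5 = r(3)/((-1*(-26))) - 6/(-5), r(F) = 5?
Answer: 13/528339 ≈ 2.4605e-5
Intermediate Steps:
q = -181/26 (q = -5*(5/((-1*(-26))) - 6/(-5)) = -5*(5/26 - 6*(-⅕)) = -5*(5*(1/26) + 6/5) = -5*(5/26 + 6/5) = -5*181/130 = -181/26 ≈ -6.9615)
1/(-5838*q) = 1/(-5838*(-181/26)) = 1/(528339/13) = 13/528339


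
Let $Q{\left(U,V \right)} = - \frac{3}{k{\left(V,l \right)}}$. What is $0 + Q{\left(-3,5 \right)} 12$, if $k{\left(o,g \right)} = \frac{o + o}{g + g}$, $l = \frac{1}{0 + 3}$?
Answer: $- \frac{12}{5} \approx -2.4$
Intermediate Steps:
$l = \frac{1}{3} \approx 0.33333$
$k{\left(o,g \right)} = \frac{o}{g}$ ($k{\left(o,g \right)} = \frac{2 o}{2 g} = 2 o \frac{1}{2 g} = \frac{o}{g}$)
$Q{\left(U,V \right)} = - \frac{1}{V}$ ($Q{\left(U,V \right)} = - \frac{3}{V \frac{1}{\frac{1}{3}}} = - \frac{3}{V 3} = - \frac{3}{3 V} = - 3 \frac{1}{3 V} = - \frac{1}{V}$)
$0 + Q{\left(-3,5 \right)} 12 = 0 + - \frac{1}{5} \cdot 12 = 0 + \left(-1\right) \frac{1}{5} \cdot 12 = 0 - \frac{12}{5} = - \frac{12}{5}$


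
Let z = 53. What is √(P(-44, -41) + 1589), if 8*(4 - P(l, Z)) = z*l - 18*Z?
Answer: √7169/2 ≈ 42.335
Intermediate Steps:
P(l, Z) = 4 - 53*l/8 + 9*Z/4 (P(l, Z) = 4 - (53*l - 18*Z)/8 = 4 - (-18*Z + 53*l)/8 = 4 + (-53*l/8 + 9*Z/4) = 4 - 53*l/8 + 9*Z/4)
√(P(-44, -41) + 1589) = √((4 - 53/8*(-44) + (9/4)*(-41)) + 1589) = √((4 + 583/2 - 369/4) + 1589) = √(813/4 + 1589) = √(7169/4) = √7169/2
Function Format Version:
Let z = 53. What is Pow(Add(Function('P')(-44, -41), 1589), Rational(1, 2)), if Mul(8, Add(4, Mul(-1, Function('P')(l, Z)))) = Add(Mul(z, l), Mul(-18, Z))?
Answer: Mul(Rational(1, 2), Pow(7169, Rational(1, 2))) ≈ 42.335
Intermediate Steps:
Function('P')(l, Z) = Add(4, Mul(Rational(-53, 8), l), Mul(Rational(9, 4), Z)) (Function('P')(l, Z) = Add(4, Mul(Rational(-1, 8), Add(Mul(53, l), Mul(-18, Z)))) = Add(4, Mul(Rational(-1, 8), Add(Mul(-18, Z), Mul(53, l)))) = Add(4, Add(Mul(Rational(-53, 8), l), Mul(Rational(9, 4), Z))) = Add(4, Mul(Rational(-53, 8), l), Mul(Rational(9, 4), Z)))
Pow(Add(Function('P')(-44, -41), 1589), Rational(1, 2)) = Pow(Add(Add(4, Mul(Rational(-53, 8), -44), Mul(Rational(9, 4), -41)), 1589), Rational(1, 2)) = Pow(Add(Add(4, Rational(583, 2), Rational(-369, 4)), 1589), Rational(1, 2)) = Pow(Add(Rational(813, 4), 1589), Rational(1, 2)) = Pow(Rational(7169, 4), Rational(1, 2)) = Mul(Rational(1, 2), Pow(7169, Rational(1, 2)))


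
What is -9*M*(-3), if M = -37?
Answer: -999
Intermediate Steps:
-9*M*(-3) = -9*(-37)*(-3) = 333*(-3) = -999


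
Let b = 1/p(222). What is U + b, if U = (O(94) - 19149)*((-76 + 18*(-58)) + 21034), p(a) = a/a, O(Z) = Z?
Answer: -379461269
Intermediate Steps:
p(a) = 1
U = -379461270 (U = (94 - 19149)*((-76 + 18*(-58)) + 21034) = -19055*((-76 - 1044) + 21034) = -19055*(-1120 + 21034) = -19055*19914 = -379461270)
b = 1 (b = 1/1 = 1)
U + b = -379461270 + 1 = -379461269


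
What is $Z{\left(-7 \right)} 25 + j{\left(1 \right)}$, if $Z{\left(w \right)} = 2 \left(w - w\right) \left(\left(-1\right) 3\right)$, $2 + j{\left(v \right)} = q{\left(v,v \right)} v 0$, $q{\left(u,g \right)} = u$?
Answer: $-2$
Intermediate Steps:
$j{\left(v \right)} = -2$ ($j{\left(v \right)} = -2 + v v 0 = -2 + v^{2} \cdot 0 = -2 + 0 = -2$)
$Z{\left(w \right)} = 0$ ($Z{\left(w \right)} = 2 \cdot 0 \left(-3\right) = 0 \left(-3\right) = 0$)
$Z{\left(-7 \right)} 25 + j{\left(1 \right)} = 0 \cdot 25 - 2 = 0 - 2 = -2$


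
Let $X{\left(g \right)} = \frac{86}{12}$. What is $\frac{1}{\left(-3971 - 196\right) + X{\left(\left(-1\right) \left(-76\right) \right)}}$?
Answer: $- \frac{6}{24959} \approx -0.00024039$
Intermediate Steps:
$X{\left(g \right)} = \frac{43}{6}$ ($X{\left(g \right)} = 86 \cdot \frac{1}{12} = \frac{43}{6}$)
$\frac{1}{\left(-3971 - 196\right) + X{\left(\left(-1\right) \left(-76\right) \right)}} = \frac{1}{\left(-3971 - 196\right) + \frac{43}{6}} = \frac{1}{-4167 + \frac{43}{6}} = \frac{1}{- \frac{24959}{6}} = - \frac{6}{24959}$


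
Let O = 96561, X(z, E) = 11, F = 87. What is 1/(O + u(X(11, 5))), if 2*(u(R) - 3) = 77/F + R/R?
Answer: 87/8401150 ≈ 1.0356e-5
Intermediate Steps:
u(R) = 343/87 (u(R) = 3 + (77/87 + R/R)/2 = 3 + (77*(1/87) + 1)/2 = 3 + (77/87 + 1)/2 = 3 + (1/2)*(164/87) = 3 + 82/87 = 343/87)
1/(O + u(X(11, 5))) = 1/(96561 + 343/87) = 1/(8401150/87) = 87/8401150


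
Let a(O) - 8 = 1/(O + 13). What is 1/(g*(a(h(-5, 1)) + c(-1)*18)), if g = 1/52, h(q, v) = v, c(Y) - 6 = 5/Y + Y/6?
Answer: 728/323 ≈ 2.2539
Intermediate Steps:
c(Y) = 6 + 5/Y + Y/6 (c(Y) = 6 + (5/Y + Y/6) = 6 + 5/Y + Y/6)
a(O) = 8 + 1/(13 + O) (a(O) = 8 + 1/(O + 13) = 8 + 1/(13 + O))
g = 1/52 ≈ 0.019231
1/(g*(a(h(-5, 1)) + c(-1)*18)) = 1/(((105 + 8*1)/(13 + 1) + (6 + 5/(-1) + (1/6)*(-1))*18)/52) = 1/(((105 + 8)/14 + (6 + 5*(-1) - 1/6)*18)/52) = 1/(((1/14)*113 + (6 - 5 - 1/6)*18)/52) = 1/((113/14 + (5/6)*18)/52) = 1/((113/14 + 15)/52) = 1/((1/52)*(323/14)) = 1/(323/728) = 728/323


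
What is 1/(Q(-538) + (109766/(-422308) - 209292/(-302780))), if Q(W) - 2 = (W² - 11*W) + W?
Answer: 225116930/66370421100547 ≈ 3.3918e-6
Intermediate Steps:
Q(W) = 2 + W² - 10*W (Q(W) = 2 + ((W² - 11*W) + W) = 2 + (W² - 10*W) = 2 + W² - 10*W)
1/(Q(-538) + (109766/(-422308) - 209292/(-302780))) = 1/((2 + (-538)² - 10*(-538)) + (109766/(-422308) - 209292/(-302780))) = 1/((2 + 289444 + 5380) + (109766*(-1/422308) - 209292*(-1/302780))) = 1/(294826 + (-773/2974 + 52323/75695)) = 1/(294826 + 97096367/225116930) = 1/(66370421100547/225116930) = 225116930/66370421100547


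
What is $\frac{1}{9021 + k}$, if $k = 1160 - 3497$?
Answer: $\frac{1}{6684} \approx 0.00014961$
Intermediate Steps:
$k = -2337$ ($k = 1160 - 3497 = -2337$)
$\frac{1}{9021 + k} = \frac{1}{9021 - 2337} = \frac{1}{6684}$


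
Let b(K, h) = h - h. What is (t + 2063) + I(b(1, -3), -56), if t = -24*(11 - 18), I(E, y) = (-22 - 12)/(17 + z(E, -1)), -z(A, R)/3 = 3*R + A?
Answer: 28986/13 ≈ 2229.7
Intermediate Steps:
b(K, h) = 0
z(A, R) = -9*R - 3*A (z(A, R) = -3*(3*R + A) = -3*(A + 3*R) = -9*R - 3*A)
I(E, y) = -34/(26 - 3*E) (I(E, y) = (-22 - 12)/(17 + (-9*(-1) - 3*E)) = -34/(17 + (9 - 3*E)) = -34/(26 - 3*E))
t = 168 (t = -24*(-7) = 168)
(t + 2063) + I(b(1, -3), -56) = (168 + 2063) + 34/(-26 + 3*0) = 2231 + 34/(-26 + 0) = 2231 + 34/(-26) = 2231 + 34*(-1/26) = 2231 - 17/13 = 28986/13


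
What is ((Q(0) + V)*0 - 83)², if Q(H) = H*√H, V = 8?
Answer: 6889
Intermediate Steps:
Q(H) = H^(3/2)
((Q(0) + V)*0 - 83)² = ((0^(3/2) + 8)*0 - 83)² = ((0 + 8)*0 - 83)² = (8*0 - 83)² = (0 - 83)² = (-83)² = 6889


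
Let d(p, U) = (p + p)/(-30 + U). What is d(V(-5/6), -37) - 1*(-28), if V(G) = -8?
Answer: 1892/67 ≈ 28.239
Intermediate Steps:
d(p, U) = 2*p/(-30 + U) (d(p, U) = (2*p)/(-30 + U) = 2*p/(-30 + U))
d(V(-5/6), -37) - 1*(-28) = 2*(-8)/(-30 - 37) - 1*(-28) = 2*(-8)/(-67) + 28 = 2*(-8)*(-1/67) + 28 = 16/67 + 28 = 1892/67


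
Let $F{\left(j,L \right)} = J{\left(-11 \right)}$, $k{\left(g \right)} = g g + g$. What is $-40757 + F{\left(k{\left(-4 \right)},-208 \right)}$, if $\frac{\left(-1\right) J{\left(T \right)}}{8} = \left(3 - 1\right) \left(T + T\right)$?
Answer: $-40405$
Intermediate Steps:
$k{\left(g \right)} = g + g^{2}$ ($k{\left(g \right)} = g^{2} + g = g + g^{2}$)
$J{\left(T \right)} = - 32 T$ ($J{\left(T \right)} = - 8 \left(3 - 1\right) \left(T + T\right) = - 8 \cdot 2 \cdot 2 T = - 8 \cdot 4 T = - 32 T$)
$F{\left(j,L \right)} = 352$ ($F{\left(j,L \right)} = \left(-32\right) \left(-11\right) = 352$)
$-40757 + F{\left(k{\left(-4 \right)},-208 \right)} = -40757 + 352 = -40405$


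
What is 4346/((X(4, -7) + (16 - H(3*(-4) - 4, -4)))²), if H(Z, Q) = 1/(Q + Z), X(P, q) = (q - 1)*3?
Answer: 32800/477 ≈ 68.763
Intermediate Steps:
X(P, q) = -3 + 3*q (X(P, q) = (-1 + q)*3 = -3 + 3*q)
4346/((X(4, -7) + (16 - H(3*(-4) - 4, -4)))²) = 4346/(((-3 + 3*(-7)) + (16 - 1/(-4 + (3*(-4) - 4))))²) = 4346/(((-3 - 21) + (16 - 1/(-4 + (-12 - 4))))²) = 4346/((-24 + (16 - 1/(-4 - 16)))²) = 4346/((-24 + (16 - 1/(-20)))²) = 4346/((-24 + (16 - 1*(-1/20)))²) = 4346/((-24 + (16 + 1/20))²) = 4346/((-24 + 321/20)²) = 4346/((-159/20)²) = 4346/(25281/400) = 4346*(400/25281) = 32800/477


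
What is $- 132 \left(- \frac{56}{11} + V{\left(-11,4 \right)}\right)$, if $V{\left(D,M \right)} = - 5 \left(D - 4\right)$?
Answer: $-9228$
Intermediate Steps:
$V{\left(D,M \right)} = 20 - 5 D$ ($V{\left(D,M \right)} = - 5 \left(-4 + D\right) = 20 - 5 D$)
$- 132 \left(- \frac{56}{11} + V{\left(-11,4 \right)}\right) = - 132 \left(- \frac{56}{11} + \left(20 - -55\right)\right) = - 132 \left(\left(-56\right) \frac{1}{11} + \left(20 + 55\right)\right) = - 132 \left(- \frac{56}{11} + 75\right) = \left(-132\right) \frac{769}{11} = -9228$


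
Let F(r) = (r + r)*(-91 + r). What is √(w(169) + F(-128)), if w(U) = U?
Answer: √56233 ≈ 237.14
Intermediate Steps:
F(r) = 2*r*(-91 + r) (F(r) = (2*r)*(-91 + r) = 2*r*(-91 + r))
√(w(169) + F(-128)) = √(169 + 2*(-128)*(-91 - 128)) = √(169 + 2*(-128)*(-219)) = √(169 + 56064) = √56233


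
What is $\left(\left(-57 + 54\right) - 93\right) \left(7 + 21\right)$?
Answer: $-2688$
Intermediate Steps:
$\left(\left(-57 + 54\right) - 93\right) \left(7 + 21\right) = \left(-3 - 93\right) 28 = \left(-96\right) 28 = -2688$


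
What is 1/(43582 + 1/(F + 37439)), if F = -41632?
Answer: 4193/182739325 ≈ 2.2945e-5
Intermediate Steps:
1/(43582 + 1/(F + 37439)) = 1/(43582 + 1/(-41632 + 37439)) = 1/(43582 + 1/(-4193)) = 1/(43582 - 1/4193) = 1/(182739325/4193) = 4193/182739325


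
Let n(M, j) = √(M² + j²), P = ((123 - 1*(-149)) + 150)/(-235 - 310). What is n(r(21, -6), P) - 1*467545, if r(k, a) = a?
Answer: -467545 + 2*√2717746/545 ≈ -4.6754e+5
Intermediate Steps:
P = -422/545 (P = ((123 + 149) + 150)/(-545) = (272 + 150)*(-1/545) = 422*(-1/545) = -422/545 ≈ -0.77431)
n(r(21, -6), P) - 1*467545 = √((-6)² + (-422/545)²) - 1*467545 = √(36 + 178084/297025) - 467545 = √(10870984/297025) - 467545 = 2*√2717746/545 - 467545 = -467545 + 2*√2717746/545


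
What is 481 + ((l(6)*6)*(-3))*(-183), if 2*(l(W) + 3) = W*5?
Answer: 40009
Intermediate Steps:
l(W) = -3 + 5*W/2 (l(W) = -3 + (W*5)/2 = -3 + (5*W)/2 = -3 + 5*W/2)
481 + ((l(6)*6)*(-3))*(-183) = 481 + (((-3 + (5/2)*6)*6)*(-3))*(-183) = 481 + (((-3 + 15)*6)*(-3))*(-183) = 481 + ((12*6)*(-3))*(-183) = 481 + (72*(-3))*(-183) = 481 - 216*(-183) = 481 + 39528 = 40009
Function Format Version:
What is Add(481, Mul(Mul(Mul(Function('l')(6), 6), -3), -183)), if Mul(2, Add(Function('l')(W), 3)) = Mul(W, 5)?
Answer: 40009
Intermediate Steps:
Function('l')(W) = Add(-3, Mul(Rational(5, 2), W)) (Function('l')(W) = Add(-3, Mul(Rational(1, 2), Mul(W, 5))) = Add(-3, Mul(Rational(1, 2), Mul(5, W))) = Add(-3, Mul(Rational(5, 2), W)))
Add(481, Mul(Mul(Mul(Function('l')(6), 6), -3), -183)) = Add(481, Mul(Mul(Mul(Add(-3, Mul(Rational(5, 2), 6)), 6), -3), -183)) = Add(481, Mul(Mul(Mul(Add(-3, 15), 6), -3), -183)) = Add(481, Mul(Mul(Mul(12, 6), -3), -183)) = Add(481, Mul(Mul(72, -3), -183)) = Add(481, Mul(-216, -183)) = Add(481, 39528) = 40009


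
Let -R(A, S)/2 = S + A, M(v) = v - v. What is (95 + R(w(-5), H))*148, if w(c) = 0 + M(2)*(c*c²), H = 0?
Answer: 14060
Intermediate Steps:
M(v) = 0
w(c) = 0 (w(c) = 0 + 0*(c*c²) = 0 + 0*c³ = 0 + 0 = 0)
R(A, S) = -2*A - 2*S (R(A, S) = -2*(S + A) = -2*(A + S) = -2*A - 2*S)
(95 + R(w(-5), H))*148 = (95 + (-2*0 - 2*0))*148 = (95 + (0 + 0))*148 = (95 + 0)*148 = 95*148 = 14060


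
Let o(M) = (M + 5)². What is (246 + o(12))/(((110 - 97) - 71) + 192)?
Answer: 535/134 ≈ 3.9925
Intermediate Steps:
o(M) = (5 + M)²
(246 + o(12))/(((110 - 97) - 71) + 192) = (246 + (5 + 12)²)/(((110 - 97) - 71) + 192) = (246 + 17²)/((13 - 71) + 192) = (246 + 289)/(-58 + 192) = 535/134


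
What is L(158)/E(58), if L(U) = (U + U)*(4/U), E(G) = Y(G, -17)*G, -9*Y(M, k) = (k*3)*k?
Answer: -12/8381 ≈ -0.0014318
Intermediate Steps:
Y(M, k) = -k²/3 (Y(M, k) = -k*3*k/9 = -3*k*k/9 = -k²/3)
E(G) = -289*G/3 (E(G) = (-⅓*(-17)²)*G = (-⅓*289)*G = -289*G/3)
L(U) = 8 (L(U) = (2*U)*(4/U) = 8)
L(158)/E(58) = 8/((-289/3*58)) = 8/(-16762/3) = 8*(-3/16762) = -12/8381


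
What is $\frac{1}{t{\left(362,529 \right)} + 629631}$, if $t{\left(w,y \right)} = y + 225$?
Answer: $\frac{1}{630385} \approx 1.5863 \cdot 10^{-6}$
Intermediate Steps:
$t{\left(w,y \right)} = 225 + y$
$\frac{1}{t{\left(362,529 \right)} + 629631} = \frac{1}{\left(225 + 529\right) + 629631} = \frac{1}{754 + 629631} = \frac{1}{630385}$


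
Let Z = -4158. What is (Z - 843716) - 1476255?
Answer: -2324129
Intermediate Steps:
(Z - 843716) - 1476255 = (-4158 - 843716) - 1476255 = -847874 - 1476255 = -2324129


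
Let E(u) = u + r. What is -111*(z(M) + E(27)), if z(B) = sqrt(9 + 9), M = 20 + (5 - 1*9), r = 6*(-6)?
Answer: 999 - 333*sqrt(2) ≈ 528.07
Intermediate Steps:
r = -36
M = 16 (M = 20 + (5 - 9) = 20 - 4 = 16)
z(B) = 3*sqrt(2) (z(B) = sqrt(18) = 3*sqrt(2))
E(u) = -36 + u (E(u) = u - 36 = -36 + u)
-111*(z(M) + E(27)) = -111*(3*sqrt(2) + (-36 + 27)) = -111*(3*sqrt(2) - 9) = -111*(-9 + 3*sqrt(2)) = 999 - 333*sqrt(2)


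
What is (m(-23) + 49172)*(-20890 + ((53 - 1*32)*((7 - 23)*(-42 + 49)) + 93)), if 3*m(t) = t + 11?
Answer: -1138190032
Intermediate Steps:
m(t) = 11/3 + t/3 (m(t) = (t + 11)/3 = (11 + t)/3 = 11/3 + t/3)
(m(-23) + 49172)*(-20890 + ((53 - 1*32)*((7 - 23)*(-42 + 49)) + 93)) = ((11/3 + (1/3)*(-23)) + 49172)*(-20890 + ((53 - 1*32)*((7 - 23)*(-42 + 49)) + 93)) = ((11/3 - 23/3) + 49172)*(-20890 + ((53 - 32)*(-16*7) + 93)) = (-4 + 49172)*(-20890 + (21*(-112) + 93)) = 49168*(-20890 + (-2352 + 93)) = 49168*(-20890 - 2259) = 49168*(-23149) = -1138190032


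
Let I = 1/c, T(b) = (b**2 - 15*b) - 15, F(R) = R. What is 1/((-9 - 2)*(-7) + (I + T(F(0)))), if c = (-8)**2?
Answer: 64/3969 ≈ 0.016125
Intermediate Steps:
T(b) = -15 + b**2 - 15*b
c = 64
I = 1/64 ≈ 0.015625
1/((-9 - 2)*(-7) + (I + T(F(0)))) = 1/((-9 - 2)*(-7) + (1/64 + (-15 + 0**2 - 15*0))) = 1/(-11*(-7) + (1/64 + (-15 + 0 + 0))) = 1/(77 + (1/64 - 15)) = 1/(77 - 959/64) = 1/(3969/64) = 64/3969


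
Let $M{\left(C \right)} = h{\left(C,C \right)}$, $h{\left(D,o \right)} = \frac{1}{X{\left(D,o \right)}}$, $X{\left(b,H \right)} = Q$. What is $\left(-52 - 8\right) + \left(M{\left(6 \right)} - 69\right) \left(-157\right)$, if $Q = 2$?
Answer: $\frac{21389}{2} \approx 10695.0$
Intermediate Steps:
$X{\left(b,H \right)} = 2$
$h{\left(D,o \right)} = \frac{1}{2}$
$M{\left(C \right)} = \frac{1}{2}$
$\left(-52 - 8\right) + \left(M{\left(6 \right)} - 69\right) \left(-157\right) = \left(-52 - 8\right) + \left(\frac{1}{2} - 69\right) \left(-157\right) = \left(-52 - 8\right) - - \frac{21509}{2} = -60 + \frac{21509}{2} = \frac{21389}{2}$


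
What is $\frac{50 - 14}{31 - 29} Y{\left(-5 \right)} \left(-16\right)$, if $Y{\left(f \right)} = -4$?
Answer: $1152$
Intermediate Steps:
$\frac{50 - 14}{31 - 29} Y{\left(-5 \right)} \left(-16\right) = \frac{50 - 14}{31 - 29} \left(-4\right) \left(-16\right) = \frac{36}{2} \left(-4\right) \left(-16\right) = 36 \cdot \frac{1}{2} \left(-4\right) \left(-16\right) = 18 \left(-4\right) \left(-16\right) = \left(-72\right) \left(-16\right) = 1152$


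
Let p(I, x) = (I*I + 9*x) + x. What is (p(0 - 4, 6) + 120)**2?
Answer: 38416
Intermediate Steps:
p(I, x) = I**2 + 10*x (p(I, x) = (I**2 + 9*x) + x = I**2 + 10*x)
(p(0 - 4, 6) + 120)**2 = (((0 - 4)**2 + 10*6) + 120)**2 = (((-4)**2 + 60) + 120)**2 = ((16 + 60) + 120)**2 = (76 + 120)**2 = 196**2 = 38416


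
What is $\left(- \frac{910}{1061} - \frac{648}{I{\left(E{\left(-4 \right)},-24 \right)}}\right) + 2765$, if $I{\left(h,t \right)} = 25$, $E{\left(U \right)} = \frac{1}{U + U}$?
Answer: $\frac{72631347}{26525} \approx 2738.2$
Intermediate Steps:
$E{\left(U \right)} = \frac{1}{2 U}$
$\left(- \frac{910}{1061} - \frac{648}{I{\left(E{\left(-4 \right)},-24 \right)}}\right) + 2765 = \left(- \frac{910}{1061} - \frac{648}{25}\right) + 2765 = - \frac{710278}{26525} + 2765 = \frac{72631347}{26525}$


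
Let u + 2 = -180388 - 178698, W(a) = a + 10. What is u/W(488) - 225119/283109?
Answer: -16962192309/23498047 ≈ -721.86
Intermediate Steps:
W(a) = 10 + a
u = -359088 (u = -2 + (-180388 - 178698) = -2 - 359086 = -359088)
u/W(488) - 225119/283109 = -359088/(10 + 488) - 225119/283109 = -359088/498 - 225119*1/283109 = -359088*1/498 - 225119/283109 = -59848/83 - 225119/283109 = -16962192309/23498047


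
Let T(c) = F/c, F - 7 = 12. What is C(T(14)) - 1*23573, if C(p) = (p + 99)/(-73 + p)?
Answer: -23645124/1003 ≈ -23574.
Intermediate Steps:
F = 19 (F = 7 + 12 = 19)
T(c) = 19/c
C(p) = (99 + p)/(-73 + p)
C(T(14)) - 1*23573 = (99 + 19/14)/(-73 + 19/14) - 1*23573 = (99 + 19*(1/14))/(-73 + 19*(1/14)) - 23573 = (99 + 19/14)/(-73 + 19/14) - 23573 = (1405/14)/(-1003/14) - 23573 = -14/1003*1405/14 - 23573 = -1405/1003 - 23573 = -23645124/1003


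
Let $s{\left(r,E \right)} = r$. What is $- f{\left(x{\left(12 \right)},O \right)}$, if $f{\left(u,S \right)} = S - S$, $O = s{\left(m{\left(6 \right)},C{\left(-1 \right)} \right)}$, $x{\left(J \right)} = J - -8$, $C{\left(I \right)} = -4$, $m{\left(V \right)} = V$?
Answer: $0$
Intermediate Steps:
$x{\left(J \right)} = 8 + J$ ($x{\left(J \right)} = J + 8 = 8 + J$)
$O = 6$
$f{\left(u,S \right)} = 0$
$- f{\left(x{\left(12 \right)},O \right)} = \left(-1\right) 0 = 0$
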